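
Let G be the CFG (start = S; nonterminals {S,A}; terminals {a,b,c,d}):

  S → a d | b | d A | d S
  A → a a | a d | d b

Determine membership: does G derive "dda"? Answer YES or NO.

Convert to CNF:
  S -> T0 T1 | T1 A | T1 S | b
  A -> T0 T0 | T0 T1 | T1 T2
  T0 -> a
  T1 -> d
  T2 -> b

CYK table (by increasing span):
  T[0,0] 'd' = {T1}  orig:{}
  T[1,1] 'd' = {T1}  orig:{}
  T[2,2] 'a' = {T0}  orig:{}
  T[0,1] 'dd' = ∅
  T[1,2] 'da' = ∅
  T[0,2] 'dda' = ∅

S ∉ T[0,2] ⇒ NO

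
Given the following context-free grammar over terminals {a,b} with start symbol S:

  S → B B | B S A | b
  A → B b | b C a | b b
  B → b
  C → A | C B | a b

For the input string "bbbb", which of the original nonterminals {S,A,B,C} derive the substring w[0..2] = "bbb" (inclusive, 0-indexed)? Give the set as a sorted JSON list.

CNF form of G:
  S -> B B | B X4 | b
  A -> B T0 | T0 T0 | T0 X2
  B -> b
  C -> B T0 | C B | T0 T0 | T0 X3 | T1 T0
  T0 -> b
  T1 -> a
  X2 -> C T1
  X3 -> C T1
  X4 -> S A

CYK fill — only the sub-triangle for w[0..2]:
  cell(0,0) b: {B,S,T0}  orig:{B,S}
  cell(1,1) b: {B,S,T0}  orig:{B,S}
  cell(2,2) b: {B,S,T0}  orig:{B,S}
  cell(0,1) bb: {A,C,S}
  cell(1,2) bb: {A,C,S}
  cell(0,2) bbb: {C,X4}  orig:{C}

Original NTs in T[0,2] deriving "bbb": ["C"]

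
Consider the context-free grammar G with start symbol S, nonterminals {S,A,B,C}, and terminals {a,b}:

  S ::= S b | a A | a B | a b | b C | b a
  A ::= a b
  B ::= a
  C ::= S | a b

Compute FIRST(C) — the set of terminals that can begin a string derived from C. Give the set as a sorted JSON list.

FIRST iteration:
round 1:
  A via A→a b: +{a}
  B via B→a: +{a}
  C via C→a b: +{a}
  S via S→a A: +{a}
  S via S→b C: +{b}
  FIRST[S]={a,b}  FIRST[A]={a}  FIRST[B]={a}  FIRST[C]={a}
round 2:
  C via C→S: +{b}
  FIRST[S]={a,b}  FIRST[A]={a}  FIRST[B]={a}  FIRST[C]={a,b}
round 3: done
  FIRST[S]={a,b}  FIRST[A]={a}  FIRST[B]={a}  FIRST[C]={a,b}

FIRST(C) = ["a", "b"]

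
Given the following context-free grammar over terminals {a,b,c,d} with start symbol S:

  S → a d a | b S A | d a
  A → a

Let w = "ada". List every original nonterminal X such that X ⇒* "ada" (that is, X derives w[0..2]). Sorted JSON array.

Convert to CNF:
  S -> T0 X3 | T1 T0 | T2 X4
  A -> a
  T0 -> a
  T1 -> d
  T2 -> b
  X3 -> T1 T0
  X4 -> S A

CYK fill (cells [i..j] with 0 ≤ i ≤ j ≤ 2 only):
  cell(0,0) a: {A,T0}  orig:{A}
  cell(1,1) d: {T1}  orig:{}
  cell(2,2) a: {A,T0}  orig:{A}
  cell(0,1) ad: ∅
  cell(1,2) da: {S,X3}  orig:{S}
  cell(0,2) ada: {S}

Original NTs in T[0,2] deriving "ada": ["S"]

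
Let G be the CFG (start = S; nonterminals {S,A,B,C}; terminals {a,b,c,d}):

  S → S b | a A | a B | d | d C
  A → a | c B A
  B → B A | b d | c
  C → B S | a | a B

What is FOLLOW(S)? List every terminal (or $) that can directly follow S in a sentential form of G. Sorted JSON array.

Compute FIRST by fixpoint:
round 1:
  A via A→a: +{a}
  A via A→c B A: +{c}
  B via B→b d: +{b}
  B via B→c: +{c}
  C via C→B S: +{b,c}
  C via C→a: +{a}
  S via S→a A: +{a}
  S via S→d: +{d}
  S: {a,d}  A: {a,c}  B: {b,c}  C: {a,b,c}
round 2: done
  S: {a,d}  A: {a,c}  B: {b,c}  C: {a,b,c}

FOLLOW iteration:
initialize: $ ∈ FOLLOW(S)
round 1:
  A→c B A: FOLLOW(B) ⊇ FIRST(A) = {a,c}; new: +{a,c}
  B→B A: FOLLOW(A) ⊇ FOLLOW(B) ⊇ {a,c}; new: +{a,c}
  C→B S: FOLLOW(B) ⊇ FIRST(S) = {a,d}; new: +{d}
  S→S b: FOLLOW(S) ⊇ FIRST(b) = {b}; new: +{b}
  S→a A: FOLLOW(A) ⊇ FOLLOW(S) ⊇ {$,b}; new: +{$,b}
  S→a B: FOLLOW(B) ⊇ FOLLOW(S) ⊇ {$,b}; new: +{$,b}
  S→d C: FOLLOW(C) ⊇ FOLLOW(S) ⊇ {$,b}; new: +{$,b}
  FOLLOW(S)={$,b}  FOLLOW(A)={$,a,b,c}  FOLLOW(B)={$,a,b,c,d}  FOLLOW(C)={$,b}
round 2:
  B→B A: FOLLOW(A) ⊇ FOLLOW(B) ⊇ {$,a,b,c,d}; new: +{d}
  FOLLOW(S)={$,b}  FOLLOW(A)={$,a,b,c,d}  FOLLOW(B)={$,a,b,c,d}  FOLLOW(C)={$,b}
round 3: (stable)
  FOLLOW(S)={$,b}  FOLLOW(A)={$,a,b,c,d}  FOLLOW(B)={$,a,b,c,d}  FOLLOW(C)={$,b}

FOLLOW(S) = ["$", "b"]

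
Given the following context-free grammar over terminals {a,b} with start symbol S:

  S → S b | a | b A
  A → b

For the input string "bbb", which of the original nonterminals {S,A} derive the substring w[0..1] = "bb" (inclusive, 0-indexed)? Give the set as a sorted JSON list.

Convert to CNF:
  S -> S T0 | T0 A | a
  A -> b
  T0 -> b

CYK table (by increasing span) — only the sub-triangle for w[0..1]:
  cell(0,0) b: {A,T0}  orig:{A}
  cell(1,1) b: {A,T0}  orig:{A}
  cell(0,1) bb: {S}

Original NTs in T[0,1] deriving "bb": ["S"]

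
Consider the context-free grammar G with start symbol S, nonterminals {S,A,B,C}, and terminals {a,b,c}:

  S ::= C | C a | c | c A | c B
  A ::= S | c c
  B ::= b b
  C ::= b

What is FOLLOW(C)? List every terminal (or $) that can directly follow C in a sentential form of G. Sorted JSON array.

FIRST sets, iterate to fixpoint:
pass 1:
  A via A→c c: +{c}
  B via B→b b: +{b}
  C via C→b: +{b}
  S via S→C: +{b}
  S via S→c: +{c}
  S: {b,c}  A: {c}  B: {b}  C: {b}
pass 2:
  A via A→S: +{b}
  S: {b,c}  A: {b,c}  B: {b}  C: {b}
pass 3: (no change)
  S: {b,c}  A: {b,c}  B: {b}  C: {b}

Compute FOLLOW by fixpoint:
FOLLOW(S) := {$}
iter 1:
  S→C: FOLLOW(C) ⊇ FOLLOW(S) ⊇ {$}; new: +{$}
  S→C a: FOLLOW(C) ⊇ FIRST(a) = {a}; new: +{a}
  S→c A: FOLLOW(A) ⊇ FOLLOW(S) ⊇ {$}; new: +{$}
  S→c B: FOLLOW(B) ⊇ FOLLOW(S) ⊇ {$}; new: +{$}
  S: {$}  A: {$}  B: {$}  C: {$,a}
iter 2: done
  S: {$}  A: {$}  B: {$}  C: {$,a}

FOLLOW(C) = ["$", "a"]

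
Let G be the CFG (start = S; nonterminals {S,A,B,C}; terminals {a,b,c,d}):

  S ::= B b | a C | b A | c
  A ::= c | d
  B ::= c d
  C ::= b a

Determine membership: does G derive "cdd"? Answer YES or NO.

CNF form of G:
  S -> B T2 | T2 A | T3 C | c
  A -> c | d
  B -> T0 T1
  C -> T2 T3
  T0 -> c
  T1 -> d
  T2 -> b
  T3 -> a

CYK fill:
  [0..0]={A,S,T0}  "c"  orig:{A,S}
  [1..1]={A,T1}  "d"  orig:{A}
  [2..2]={A,T1}  "d"  orig:{A}
  [0..1]={B}  "cd"
  [1..2]=∅  "dd"
  [0..2]=∅  "cdd"

S ∉ T[0,2] ⇒ NO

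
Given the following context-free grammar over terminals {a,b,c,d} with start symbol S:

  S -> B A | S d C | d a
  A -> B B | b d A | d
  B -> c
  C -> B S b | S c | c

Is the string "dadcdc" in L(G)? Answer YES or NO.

CNF form of G:
  S -> B A | S X6 | T1 T3
  A -> B B | T0 X4 | d
  B -> c
  C -> B X5 | S T2 | c
  T0 -> b
  T1 -> d
  T2 -> c
  T3 -> a
  X4 -> T1 A
  X5 -> S T0
  X6 -> T1 C

Fill CYK table bottom-up:
  cell(0,0) d: {A,T1}  orig:{A}
  cell(1,1) a: {T3}  orig:{}
  cell(2,2) d: {A,T1}  orig:{A}
  cell(3,3) c: {B,C,T2}  orig:{B,C}
  cell(4,4) d: {A,T1}  orig:{A}
  cell(5,5) c: {B,C,T2}  orig:{B,C}
  cell(0,1) da: {S}
  cell(1,2) ad: ∅
  cell(2,3) dc: {X6}  orig:{}
  cell(3,4) cd: {S}
  cell(4,5) dc: {X6}  orig:{}
  cell(0,2) dad: ∅
  cell(1,3) adc: ∅
  cell(2,4) dcd: ∅
  cell(3,5) cdc: {C}
  cell(0,3) dadc: {S}
  cell(1,4) adcd: ∅
  cell(2,5) dcdc: {X6}  orig:{}
  cell(0,4) dadcd: ∅
  cell(1,5) adcdc: ∅
  cell(0,5) dadcdc: {S}

S ∈ T[0,5] ⇒ YES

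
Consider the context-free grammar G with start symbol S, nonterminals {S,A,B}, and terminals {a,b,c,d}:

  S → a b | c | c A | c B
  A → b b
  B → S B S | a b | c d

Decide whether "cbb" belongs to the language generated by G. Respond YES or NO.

CNF form of G:
  S -> T1 T0 | T2 A | T2 B | c
  A -> T0 T0
  B -> S X4 | T1 T0 | T2 T3
  T0 -> b
  T1 -> a
  T2 -> c
  T3 -> d
  X4 -> B S

CYK fill:
  T[0,0] 'c' = {S,T2}  orig:{S}
  T[1,1] 'b' = {T0}  orig:{}
  T[2,2] 'b' = {T0}  orig:{}
  T[0,1] 'cb' = ∅
  T[1,2] 'bb' = {A}
  T[0,2] 'cbb' = {S}

S ∈ T[0,2] ⇒ YES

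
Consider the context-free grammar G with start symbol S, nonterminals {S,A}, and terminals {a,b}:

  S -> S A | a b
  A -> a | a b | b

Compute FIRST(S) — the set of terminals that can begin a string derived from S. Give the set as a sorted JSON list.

Compute FIRST by fixpoint:
iter 1:
  A via A→a: +{a}
  A via A→b: +{b}
  S via S→a b: +{a}
  FIRST(S)={a}  FIRST(A)={a,b}
iter 2: (no change)
  FIRST(S)={a}  FIRST(A)={a,b}

FIRST(S) = ["a"]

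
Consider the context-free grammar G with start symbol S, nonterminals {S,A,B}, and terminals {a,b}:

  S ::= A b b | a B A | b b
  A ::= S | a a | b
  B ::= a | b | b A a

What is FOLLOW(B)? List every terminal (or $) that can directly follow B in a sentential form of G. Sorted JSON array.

FIRST sets, iterate to fixpoint:
iter 1:
  A via A→a a: +{a}
  A via A→b: +{b}
  B via B→a: +{a}
  B via B→b: +{b}
  S via S→A b b: +{a,b}
  FIRST[S]={a,b}  FIRST[A]={a,b}  FIRST[B]={a,b}
iter 2: done
  FIRST[S]={a,b}  FIRST[A]={a,b}  FIRST[B]={a,b}

Compute FOLLOW by fixpoint:
initialize: $ ∈ FOLLOW(S)
round 1:
  B→b A a: FOLLOW(A) ⊇ FIRST(a) = {a}; new: +{a}
  S→A b b: FOLLOW(A) ⊇ FIRST(b) = {b}; new: +{b}
  S→a B A: FOLLOW(B) ⊇ FIRST(A) = {a,b}; new: +{a,b}
  S→a B A: FOLLOW(A) ⊇ FOLLOW(S) ⊇ {$}; new: +{$}
  S: {$}  A: {$,a,b}  B: {a,b}
round 2:
  A→S: FOLLOW(S) ⊇ FOLLOW(A) ⊇ {$,a,b}; new: +{a,b}
  S: {$,a,b}  A: {$,a,b}  B: {a,b}
round 3: (stable)
  S: {$,a,b}  A: {$,a,b}  B: {a,b}

FOLLOW(B) = ["a", "b"]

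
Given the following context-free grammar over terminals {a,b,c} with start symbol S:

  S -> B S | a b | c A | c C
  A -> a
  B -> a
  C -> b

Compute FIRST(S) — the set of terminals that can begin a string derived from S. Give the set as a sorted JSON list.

FIRST iteration:
[1]
  A via A→a: +{a}
  B via B→a: +{a}
  C via C→b: +{b}
  S via S→B S: +{a}
  S via S→c A: +{c}
  S: {a,c}  A: {a}  B: {a}  C: {b}
[2] (stable)
  S: {a,c}  A: {a}  B: {a}  C: {b}

FIRST(S) = ["a", "c"]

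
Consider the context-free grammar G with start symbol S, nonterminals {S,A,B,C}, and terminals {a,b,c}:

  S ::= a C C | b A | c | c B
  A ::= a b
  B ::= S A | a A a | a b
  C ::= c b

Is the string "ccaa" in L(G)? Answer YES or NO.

CNF form of G:
  S -> T0 X4 | T1 A | T2 B | c
  A -> T0 T1
  B -> S A | T0 T1 | T0 X3
  C -> T2 T1
  T0 -> a
  T1 -> b
  T2 -> c
  X3 -> A T0
  X4 -> C C

CYK table (by increasing span):
  [0..0]={S,T2}  "c"  orig:{S}
  [1..1]={S,T2}  "c"  orig:{S}
  [2..2]={T0}  "a"  orig:{}
  [3..3]={T0}  "a"  orig:{}
  [0..1]=∅  "cc"
  [1..2]=∅  "ca"
  [2..3]=∅  "aa"
  [0..2]=∅  "cca"
  [1..3]=∅  "caa"
  [0..3]=∅  "ccaa"

S ∉ T[0,3] ⇒ NO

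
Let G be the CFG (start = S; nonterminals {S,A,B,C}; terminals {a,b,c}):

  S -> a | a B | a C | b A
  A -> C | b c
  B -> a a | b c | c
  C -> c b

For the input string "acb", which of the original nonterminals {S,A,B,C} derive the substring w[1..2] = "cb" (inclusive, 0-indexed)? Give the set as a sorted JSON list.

CNF form of G:
  S -> T0 A | T2 B | T2 C | a
  A -> T0 T1 | T1 T0
  B -> T0 T1 | T2 T2 | c
  C -> T1 T0
  T0 -> b
  T1 -> c
  T2 -> a

CYK table (by increasing span) (cells [i..j] with 1 ≤ i ≤ j ≤ 2 only):
  [1..1]={B,T1}  "c"  orig:{B}
  [2..2]={T0}  "b"  orig:{}
  [1..2]={A,C}  "cb"

Original NTs in T[1,2] deriving "cb": ["A", "C"]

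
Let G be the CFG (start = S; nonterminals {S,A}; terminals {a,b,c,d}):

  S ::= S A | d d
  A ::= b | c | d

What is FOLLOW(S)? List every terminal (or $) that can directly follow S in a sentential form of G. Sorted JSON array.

FIRST sets, iterate to fixpoint:
pass 1:
  A via A→b: +{b}
  A via A→c: +{c}
  A via A→d: +{d}
  S via S→d d: +{d}
  FIRST(S)={d}  FIRST(A)={b,c,d}
pass 2: done
  FIRST(S)={d}  FIRST(A)={b,c,d}

Compute FOLLOW by fixpoint:
initialize: $ ∈ FOLLOW(S)
round 1:
  S→S A: FOLLOW(S) ⊇ FIRST(A) = {b,c,d}; new: +{b,c,d}
  S→S A: FOLLOW(A) ⊇ FOLLOW(S) ⊇ {$,b,c,d}; new: +{$,b,c,d}
  FOLLOW(S)={$,b,c,d}  FOLLOW(A)={$,b,c,d}
round 2: — fixpoint
  FOLLOW(S)={$,b,c,d}  FOLLOW(A)={$,b,c,d}

FOLLOW(S) = ["$", "b", "c", "d"]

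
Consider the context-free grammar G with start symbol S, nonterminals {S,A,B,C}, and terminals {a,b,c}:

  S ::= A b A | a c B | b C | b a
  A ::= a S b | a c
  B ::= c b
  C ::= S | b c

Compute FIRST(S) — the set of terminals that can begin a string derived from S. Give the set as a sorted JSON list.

FIRST iteration:
iter 1:
  A via A→a S b: +{a}
  B via B→c b: +{c}
  C via C→b c: +{b}
  S via S→A b A: +{a}
  S via S→b C: +{b}
  FIRST(S)={a,b}  FIRST(A)={a}  FIRST(B)={c}  FIRST(C)={b}
iter 2:
  C via C→S: +{a}
  FIRST(S)={a,b}  FIRST(A)={a}  FIRST(B)={c}  FIRST(C)={a,b}
iter 3: (stable)
  FIRST(S)={a,b}  FIRST(A)={a}  FIRST(B)={c}  FIRST(C)={a,b}

FIRST(S) = ["a", "b"]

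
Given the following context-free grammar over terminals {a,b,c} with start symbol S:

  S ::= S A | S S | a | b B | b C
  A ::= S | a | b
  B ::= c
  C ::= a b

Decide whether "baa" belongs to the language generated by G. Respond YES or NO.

Convert to CNF:
  S -> S A | S S | T0 B | T0 C | a
  A -> S A | S S | T0 B | T0 C | a | b
  B -> c
  C -> T1 T0
  T0 -> b
  T1 -> a

Fill CYK table bottom-up:
  [0..0]={A,T0}  "b"  orig:{A}
  [1..1]={A,S,T1}  "a"  orig:{A,S}
  [2..2]={A,S,T1}  "a"  orig:{A,S}
  [0..1]=∅  "ba"
  [1..2]={A,S}  "aa"
  [0..2]=∅  "baa"

S ∉ T[0,2] ⇒ NO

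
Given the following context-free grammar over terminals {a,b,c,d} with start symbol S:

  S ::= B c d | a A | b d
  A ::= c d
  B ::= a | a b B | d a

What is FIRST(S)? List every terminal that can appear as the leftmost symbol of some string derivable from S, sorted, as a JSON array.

FIRST sets, iterate to fixpoint:
[1]
  A via A→c d: +{c}
  B via B→a: +{a}
  B via B→d a: +{d}
  S via S→B c d: +{a,d}
  S via S→b d: +{b}
  FIRST(S)={a,b,d}  FIRST(A)={c}  FIRST(B)={a,d}
[2] done
  FIRST(S)={a,b,d}  FIRST(A)={c}  FIRST(B)={a,d}

FIRST(S) = ["a", "b", "d"]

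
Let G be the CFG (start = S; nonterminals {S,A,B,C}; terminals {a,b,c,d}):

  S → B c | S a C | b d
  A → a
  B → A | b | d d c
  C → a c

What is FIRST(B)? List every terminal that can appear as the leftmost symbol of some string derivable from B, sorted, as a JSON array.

FIRST iteration:
round 1:
  A via A→a: +{a}
  B via B→A: +{a}
  B via B→b: +{b}
  B via B→d d c: +{d}
  C via C→a c: +{a}
  S via S→B c: +{a,b,d}
  S: {a,b,d}  A: {a}  B: {a,b,d}  C: {a}
round 2: done
  S: {a,b,d}  A: {a}  B: {a,b,d}  C: {a}

FIRST(B) = ["a", "b", "d"]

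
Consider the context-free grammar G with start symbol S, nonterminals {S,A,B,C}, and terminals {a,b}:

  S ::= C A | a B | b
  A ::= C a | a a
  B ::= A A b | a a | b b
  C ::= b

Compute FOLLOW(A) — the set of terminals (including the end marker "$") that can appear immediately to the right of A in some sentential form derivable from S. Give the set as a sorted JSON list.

FIRST sets, iterate to fixpoint:
[1]
  A via A→a a: +{a}
  B via B→A A b: +{a}
  B via B→b b: +{b}
  C via C→b: +{b}
  S via S→C A: +{b}
  S via S→a B: +{a}
  FIRST[S]={a,b}  FIRST[A]={a}  FIRST[B]={a,b}  FIRST[C]={b}
[2]
  A via A→C a: +{b}
  FIRST[S]={a,b}  FIRST[A]={a,b}  FIRST[B]={a,b}  FIRST[C]={b}
[3] done
  FIRST[S]={a,b}  FIRST[A]={a,b}  FIRST[B]={a,b}  FIRST[C]={b}

FOLLOW sets:
initialize: $ ∈ FOLLOW(S)
iter 1:
  A→C a: FOLLOW(C) ⊇ FIRST(a) = {a}; new: +{a}
  B→A A b: FOLLOW(A) ⊇ FIRST(A) = {a,b}; new: +{a,b}
  S→C A: FOLLOW(C) ⊇ FIRST(A) = {a,b}; new: +{b}
  S→C A: FOLLOW(A) ⊇ FOLLOW(S) ⊇ {$}; new: +{$}
  S→a B: FOLLOW(B) ⊇ FOLLOW(S) ⊇ {$}; new: +{$}
  FOLLOW(S)={$}  FOLLOW(A)={$,a,b}  FOLLOW(B)={$}  FOLLOW(C)={a,b}
iter 2: (stable)
  FOLLOW(S)={$}  FOLLOW(A)={$,a,b}  FOLLOW(B)={$}  FOLLOW(C)={a,b}

FOLLOW(A) = ["$", "a", "b"]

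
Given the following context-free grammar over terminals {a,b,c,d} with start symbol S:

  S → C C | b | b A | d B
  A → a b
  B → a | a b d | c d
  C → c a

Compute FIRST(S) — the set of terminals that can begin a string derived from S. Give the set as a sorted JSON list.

Compute FIRST by fixpoint:
iter 1:
  A via A→a b: +{a}
  B via B→a: +{a}
  B via B→c d: +{c}
  C via C→c a: +{c}
  S via S→C C: +{c}
  S via S→b: +{b}
  S via S→d B: +{d}
  FIRST(S)={b,c,d}  FIRST(A)={a}  FIRST(B)={a,c}  FIRST(C)={c}
iter 2: (no change)
  FIRST(S)={b,c,d}  FIRST(A)={a}  FIRST(B)={a,c}  FIRST(C)={c}

FIRST(S) = ["b", "c", "d"]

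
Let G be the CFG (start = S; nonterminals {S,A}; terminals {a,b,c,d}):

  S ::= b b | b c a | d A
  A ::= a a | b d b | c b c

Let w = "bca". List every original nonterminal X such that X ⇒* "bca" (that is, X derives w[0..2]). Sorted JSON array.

CNF form of G:
  S -> T1 T1 | T1 X6 | T2 A
  A -> T0 T0 | T1 X4 | T3 X5
  T0 -> a
  T1 -> b
  T2 -> d
  T3 -> c
  X4 -> T2 T1
  X5 -> T1 T3
  X6 -> T3 T0

CYK fill, restricted to cells inside w[0..2]:
  cell(0,0) b: {T1}  orig:{}
  cell(1,1) c: {T3}  orig:{}
  cell(2,2) a: {T0}  orig:{}
  cell(0,1) bc: {X5}  orig:{}
  cell(1,2) ca: {X6}  orig:{}
  cell(0,2) bca: {S}

Original NTs in T[0,2] deriving "bca": ["S"]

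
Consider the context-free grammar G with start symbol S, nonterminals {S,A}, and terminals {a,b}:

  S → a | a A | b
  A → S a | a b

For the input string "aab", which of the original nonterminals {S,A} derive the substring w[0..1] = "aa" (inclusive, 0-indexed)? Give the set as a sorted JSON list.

CNF form of G:
  S -> T0 A | a | b
  A -> S T0 | T0 T1
  T0 -> a
  T1 -> b

Fill CYK table bottom-up — only the sub-triangle for w[0..1]:
  [0..0]={S,T0}  "a"  orig:{S}
  [1..1]={S,T0}  "a"  orig:{S}
  [0..1]={A}  "aa"

Original NTs in T[0,1] deriving "aa": ["A"]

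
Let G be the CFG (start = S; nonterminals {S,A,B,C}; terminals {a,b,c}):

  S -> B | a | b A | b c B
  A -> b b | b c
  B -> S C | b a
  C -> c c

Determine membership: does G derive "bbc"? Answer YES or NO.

Convert to CNF:
  S -> S C | T0 A | T0 T2 | T0 X3 | a
  A -> T0 T0 | T0 T1
  B -> S C | T0 T2
  C -> T1 T1
  T0 -> b
  T1 -> c
  T2 -> a
  X3 -> T1 B

CYK fill:
  [0..0]={T0}  "b"  orig:{}
  [1..1]={T0}  "b"  orig:{}
  [2..2]={T1}  "c"  orig:{}
  [0..1]={A}  "bb"
  [1..2]={A}  "bc"
  [0..2]={S}  "bbc"

S ∈ T[0,2] ⇒ YES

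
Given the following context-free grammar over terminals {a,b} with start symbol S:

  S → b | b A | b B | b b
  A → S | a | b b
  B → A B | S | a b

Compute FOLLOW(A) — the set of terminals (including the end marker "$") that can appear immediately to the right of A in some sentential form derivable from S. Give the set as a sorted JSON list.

Compute FIRST by fixpoint:
[1]
  A via A→a: +{a}
  A via A→b b: +{b}
  B via B→A B: +{a,b}
  S via S→b: +{b}
  FIRST[S]={b}  FIRST[A]={a,b}  FIRST[B]={a,b}
[2] (no change)
  FIRST[S]={b}  FIRST[A]={a,b}  FIRST[B]={a,b}

FOLLOW iteration:
FOLLOW(S) := {$}
pass 1:
  B→A B: FOLLOW(A) ⊇ FIRST(B) = {a,b}; new: +{a,b}
  S→b A: FOLLOW(A) ⊇ FOLLOW(S) ⊇ {$}; new: +{$}
  S→b B: FOLLOW(B) ⊇ FOLLOW(S) ⊇ {$}; new: +{$}
  FOLLOW[S]={$}  FOLLOW[A]={$,a,b}  FOLLOW[B]={$}
pass 2:
  A→S: FOLLOW(S) ⊇ FOLLOW(A) ⊇ {$,a,b}; new: +{a,b}
  S→b B: FOLLOW(B) ⊇ FOLLOW(S) ⊇ {$,a,b}; new: +{a,b}
  FOLLOW[S]={$,a,b}  FOLLOW[A]={$,a,b}  FOLLOW[B]={$,a,b}
pass 3: (stable)
  FOLLOW[S]={$,a,b}  FOLLOW[A]={$,a,b}  FOLLOW[B]={$,a,b}

FOLLOW(A) = ["$", "a", "b"]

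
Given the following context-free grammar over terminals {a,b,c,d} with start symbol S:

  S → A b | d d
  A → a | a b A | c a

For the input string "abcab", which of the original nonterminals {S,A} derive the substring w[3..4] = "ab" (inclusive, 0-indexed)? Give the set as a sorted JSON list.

Convert to CNF:
  S -> A T1 | T3 T3
  A -> T0 X4 | T2 T0 | a
  T0 -> a
  T1 -> b
  T2 -> c
  T3 -> d
  X4 -> T1 A

Fill CYK table bottom-up — only the sub-triangle for w[3..4]:
  cell(3,3) a: {A,T0}  orig:{A}
  cell(4,4) b: {T1}  orig:{}
  cell(3,4) ab: {S}

Original NTs in T[3,4] deriving "ab": ["S"]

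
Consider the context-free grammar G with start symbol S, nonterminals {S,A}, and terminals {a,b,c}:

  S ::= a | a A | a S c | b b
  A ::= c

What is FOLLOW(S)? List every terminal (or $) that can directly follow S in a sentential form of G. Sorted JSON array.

Compute FIRST by fixpoint:
iter 1:
  A via A→c: +{c}
  S via S→a: +{a}
  S via S→b b: +{b}
  S: {a,b}  A: {c}
iter 2: (stable)
  S: {a,b}  A: {c}

FOLLOW iteration:
seed FOLLOW(S) with $
iter 1:
  S→a A: FOLLOW(A) ⊇ FOLLOW(S) ⊇ {$}; new: +{$}
  S→a S c: FOLLOW(S) ⊇ FIRST(c) = {c}; new: +{c}
  S: {$,c}  A: {$}
iter 2:
  S→a A: FOLLOW(A) ⊇ FOLLOW(S) ⊇ {$,c}; new: +{c}
  S: {$,c}  A: {$,c}
iter 3: — fixpoint
  S: {$,c}  A: {$,c}

FOLLOW(S) = ["$", "c"]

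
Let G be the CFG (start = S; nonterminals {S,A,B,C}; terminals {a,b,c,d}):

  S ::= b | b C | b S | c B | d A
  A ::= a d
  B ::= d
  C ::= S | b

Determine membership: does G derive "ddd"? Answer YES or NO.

CNF form of G:
  S -> T1 A | T2 C | T2 S | T3 B | b
  A -> T0 T1
  B -> d
  C -> T1 A | T2 C | T2 S | T3 B | b
  T0 -> a
  T1 -> d
  T2 -> b
  T3 -> c

CYK fill:
  [0..0]={B,T1}  "d"  orig:{B}
  [1..1]={B,T1}  "d"  orig:{B}
  [2..2]={B,T1}  "d"  orig:{B}
  [0..1]=∅  "dd"
  [1..2]=∅  "dd"
  [0..2]=∅  "ddd"

S ∉ T[0,2] ⇒ NO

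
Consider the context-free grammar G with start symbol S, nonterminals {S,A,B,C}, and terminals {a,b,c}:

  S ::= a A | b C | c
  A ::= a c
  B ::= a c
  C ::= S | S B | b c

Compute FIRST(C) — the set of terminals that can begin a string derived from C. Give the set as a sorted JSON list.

FIRST iteration:
[1]
  A via A→a c: +{a}
  B via B→a c: +{a}
  C via C→b c: +{b}
  S via S→a A: +{a}
  S via S→b C: +{b}
  S via S→c: +{c}
  FIRST(S)={a,b,c}  FIRST(A)={a}  FIRST(B)={a}  FIRST(C)={b}
[2]
  C via C→S: +{a,c}
  FIRST(S)={a,b,c}  FIRST(A)={a}  FIRST(B)={a}  FIRST(C)={a,b,c}
[3] done
  FIRST(S)={a,b,c}  FIRST(A)={a}  FIRST(B)={a}  FIRST(C)={a,b,c}

FIRST(C) = ["a", "b", "c"]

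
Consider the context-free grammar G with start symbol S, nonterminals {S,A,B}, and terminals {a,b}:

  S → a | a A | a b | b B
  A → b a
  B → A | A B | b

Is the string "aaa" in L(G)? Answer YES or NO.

Convert to CNF:
  S -> T0 B | T1 A | T1 T0 | a
  A -> T0 T1
  B -> A B | T0 T1 | b
  T0 -> b
  T1 -> a

CYK fill:
  cell(0,0) a: {S,T1}  orig:{S}
  cell(1,1) a: {S,T1}  orig:{S}
  cell(2,2) a: {S,T1}  orig:{S}
  cell(0,1) aa: ∅
  cell(1,2) aa: ∅
  cell(0,2) aaa: ∅

S ∉ T[0,2] ⇒ NO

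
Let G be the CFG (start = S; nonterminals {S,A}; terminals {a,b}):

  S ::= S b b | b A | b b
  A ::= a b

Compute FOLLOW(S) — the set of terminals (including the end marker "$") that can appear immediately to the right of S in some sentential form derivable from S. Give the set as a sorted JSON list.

FIRST sets, iterate to fixpoint:
round 1:
  A via A→a b: +{a}
  S via S→b A: +{b}
  S: {b}  A: {a}
round 2: done
  S: {b}  A: {a}

FOLLOW sets:
initialize: $ ∈ FOLLOW(S)
[1]
  S→S b b: FOLLOW(S) ⊇ FIRST(b) = {b}; new: +{b}
  S→b A: FOLLOW(A) ⊇ FOLLOW(S) ⊇ {$,b}; new: +{$,b}
  FOLLOW[S]={$,b}  FOLLOW[A]={$,b}
[2] (no change)
  FOLLOW[S]={$,b}  FOLLOW[A]={$,b}

FOLLOW(S) = ["$", "b"]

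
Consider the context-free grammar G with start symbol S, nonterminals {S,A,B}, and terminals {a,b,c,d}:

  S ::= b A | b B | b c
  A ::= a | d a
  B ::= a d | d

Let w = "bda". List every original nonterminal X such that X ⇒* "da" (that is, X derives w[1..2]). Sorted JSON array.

CNF form of G:
  S -> T2 A | T2 B | T2 T3
  A -> T0 T1 | a
  B -> T1 T0 | d
  T0 -> d
  T1 -> a
  T2 -> b
  T3 -> c

CYK fill — only the sub-triangle for w[1..2]:
  T[1,1] 'd' = {B,T0}  orig:{B}
  T[2,2] 'a' = {A,T1}  orig:{A}
  T[1,2] 'da' = {A}

Original NTs in T[1,2] deriving "da": ["A"]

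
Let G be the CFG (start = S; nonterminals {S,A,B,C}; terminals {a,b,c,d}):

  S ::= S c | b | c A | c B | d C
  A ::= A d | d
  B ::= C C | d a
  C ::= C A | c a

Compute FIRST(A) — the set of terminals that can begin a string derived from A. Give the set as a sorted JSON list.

Compute FIRST by fixpoint:
[1]
  A via A→d: +{d}
  B via B→d a: +{d}
  C via C→c a: +{c}
  S via S→b: +{b}
  S via S→c A: +{c}
  S via S→d C: +{d}
  FIRST(S)={b,c,d}  FIRST(A)={d}  FIRST(B)={d}  FIRST(C)={c}
[2]
  B via B→C C: +{c}
  FIRST(S)={b,c,d}  FIRST(A)={d}  FIRST(B)={c,d}  FIRST(C)={c}
[3] done
  FIRST(S)={b,c,d}  FIRST(A)={d}  FIRST(B)={c,d}  FIRST(C)={c}

FIRST(A) = ["d"]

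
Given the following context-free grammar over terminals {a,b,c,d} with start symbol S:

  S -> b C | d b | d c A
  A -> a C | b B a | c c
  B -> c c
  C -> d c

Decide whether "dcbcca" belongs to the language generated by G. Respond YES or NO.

Convert to CNF:
  S -> T1 C | T3 T1 | T3 X5
  A -> T0 C | T1 X4 | T2 T2
  B -> T2 T2
  C -> T3 T2
  T0 -> a
  T1 -> b
  T2 -> c
  T3 -> d
  X4 -> B T0
  X5 -> T2 A

Fill CYK table bottom-up:
  [0..0]={T3}  "d"  orig:{}
  [1..1]={T2}  "c"  orig:{}
  [2..2]={T1}  "b"  orig:{}
  [3..3]={T2}  "c"  orig:{}
  [4..4]={T2}  "c"  orig:{}
  [5..5]={T0}  "a"  orig:{}
  [0..1]={C}  "dc"
  [1..2]=∅  "cb"
  [2..3]=∅  "bc"
  [3..4]={A,B}  "cc"
  [4..5]=∅  "ca"
  [0..2]=∅  "dcb"
  [1..3]=∅  "cbc"
  [2..4]=∅  "bcc"
  [3..5]={X4}  "cca"  orig:{}
  [0..3]=∅  "dcbc"
  [1..4]=∅  "cbcc"
  [2..5]={A}  "bcca"
  [0..4]=∅  "dcbcc"
  [1..5]={X5}  "cbcca"  orig:{}
  [0..5]={S}  "dcbcca"

S ∈ T[0,5] ⇒ YES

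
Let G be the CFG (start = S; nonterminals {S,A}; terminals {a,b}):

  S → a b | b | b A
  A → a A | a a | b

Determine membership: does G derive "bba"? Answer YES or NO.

CNF form of G:
  S -> T0 T1 | T1 A | b
  A -> T0 A | T0 T0 | b
  T0 -> a
  T1 -> b

CYK fill:
  T[0,0] 'b' = {A,S,T1}  orig:{A,S}
  T[1,1] 'b' = {A,S,T1}  orig:{A,S}
  T[2,2] 'a' = {T0}  orig:{}
  T[0,1] 'bb' = {S}
  T[1,2] 'ba' = ∅
  T[0,2] 'bba' = ∅

S ∉ T[0,2] ⇒ NO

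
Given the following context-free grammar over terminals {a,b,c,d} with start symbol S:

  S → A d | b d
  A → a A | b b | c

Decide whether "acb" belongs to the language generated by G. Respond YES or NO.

Convert to CNF:
  S -> A T2 | T1 T2
  A -> T0 A | T1 T1 | c
  T0 -> a
  T1 -> b
  T2 -> d

CYK fill:
  [0..0]={T0}  "a"  orig:{}
  [1..1]={A}  "c"
  [2..2]={T1}  "b"  orig:{}
  [0..1]={A}  "ac"
  [1..2]=∅  "cb"
  [0..2]=∅  "acb"

S ∉ T[0,2] ⇒ NO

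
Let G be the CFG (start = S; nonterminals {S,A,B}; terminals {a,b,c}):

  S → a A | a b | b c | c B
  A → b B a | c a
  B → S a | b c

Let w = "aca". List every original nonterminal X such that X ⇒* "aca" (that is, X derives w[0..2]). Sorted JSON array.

CNF form of G:
  S -> T0 T2 | T1 A | T1 T0 | T2 B
  A -> T0 X3 | T2 T1
  B -> S T1 | T0 T2
  T0 -> b
  T1 -> a
  T2 -> c
  X3 -> B T1

Fill CYK table bottom-up, restricted to cells inside w[0..2]:
  [0..0]={T1}  "a"  orig:{}
  [1..1]={T2}  "c"  orig:{}
  [2..2]={T1}  "a"  orig:{}
  [0..1]=∅  "ac"
  [1..2]={A}  "ca"
  [0..2]={S}  "aca"

Original NTs in T[0,2] deriving "aca": ["S"]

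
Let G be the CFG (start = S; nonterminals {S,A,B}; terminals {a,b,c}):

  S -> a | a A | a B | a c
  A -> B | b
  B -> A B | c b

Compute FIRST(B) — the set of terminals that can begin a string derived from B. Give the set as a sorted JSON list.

Compute FIRST by fixpoint:
[1]
  A via A→b: +{b}
  B via B→A B: +{b}
  B via B→c b: +{c}
  S via S→a: +{a}
  FIRST[S]={a}  FIRST[A]={b}  FIRST[B]={b,c}
[2]
  A via A→B: +{c}
  FIRST[S]={a}  FIRST[A]={b,c}  FIRST[B]={b,c}
[3] (stable)
  FIRST[S]={a}  FIRST[A]={b,c}  FIRST[B]={b,c}

FIRST(B) = ["b", "c"]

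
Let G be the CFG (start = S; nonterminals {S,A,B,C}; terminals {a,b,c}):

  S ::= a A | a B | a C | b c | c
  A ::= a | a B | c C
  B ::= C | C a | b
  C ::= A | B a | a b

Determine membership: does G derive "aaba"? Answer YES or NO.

CNF form of G:
  S -> T0 A | T0 B | T0 C | T2 T1 | c
  A -> T0 B | T1 C | a
  B -> B T0 | C T0 | T0 B | T0 T2 | T1 C | a | b
  C -> B T0 | T0 B | T0 T2 | T1 C | a
  T0 -> a
  T1 -> c
  T2 -> b

CYK table (by increasing span):
  T[0,0] 'a' = {A,B,C,T0}  orig:{A,B,C}
  T[1,1] 'a' = {A,B,C,T0}  orig:{A,B,C}
  T[2,2] 'b' = {B,T2}  orig:{B}
  T[3,3] 'a' = {A,B,C,T0}  orig:{A,B,C}
  T[0,1] 'aa' = {A,B,C,S}
  T[1,2] 'ab' = {A,B,C,S}
  T[2,3] 'ba' = {B,C}
  T[0,2] 'aab' = {A,B,C,S}
  T[1,3] 'aba' = {A,B,C,S}
  T[0,3] 'aaba' = {A,B,C,S}

S ∈ T[0,3] ⇒ YES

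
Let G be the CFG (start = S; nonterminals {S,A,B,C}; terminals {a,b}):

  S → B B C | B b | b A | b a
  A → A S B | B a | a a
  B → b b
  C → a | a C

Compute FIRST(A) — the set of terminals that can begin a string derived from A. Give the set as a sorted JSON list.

FIRST sets, iterate to fixpoint:
round 1:
  A via A→a a: +{a}
  B via B→b b: +{b}
  C via C→a: +{a}
  S via S→B B C: +{b}
  S: {b}  A: {a}  B: {b}  C: {a}
round 2:
  A via A→B a: +{b}
  S: {b}  A: {a,b}  B: {b}  C: {a}
round 3: (no change)
  S: {b}  A: {a,b}  B: {b}  C: {a}

FIRST(A) = ["a", "b"]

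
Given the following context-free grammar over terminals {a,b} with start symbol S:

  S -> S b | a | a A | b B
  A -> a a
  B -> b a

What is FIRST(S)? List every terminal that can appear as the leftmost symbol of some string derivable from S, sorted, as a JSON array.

FIRST iteration:
round 1:
  A via A→a a: +{a}
  B via B→b a: +{b}
  S via S→a: +{a}
  S via S→b B: +{b}
  FIRST[S]={a,b}  FIRST[A]={a}  FIRST[B]={b}
round 2: (stable)
  FIRST[S]={a,b}  FIRST[A]={a}  FIRST[B]={b}

FIRST(S) = ["a", "b"]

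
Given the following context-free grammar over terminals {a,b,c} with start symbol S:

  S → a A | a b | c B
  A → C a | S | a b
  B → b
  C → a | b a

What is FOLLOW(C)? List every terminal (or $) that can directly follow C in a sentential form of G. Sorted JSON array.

FIRST sets, iterate to fixpoint:
[1]
  A via A→a b: +{a}
  B via B→b: +{b}
  C via C→a: +{a}
  C via C→b a: +{b}
  S via S→a A: +{a}
  S via S→c B: +{c}
  FIRST(S)={a,c}  FIRST(A)={a}  FIRST(B)={b}  FIRST(C)={a,b}
[2]
  A via A→C a: +{b}
  A via A→S: +{c}
  FIRST(S)={a,c}  FIRST(A)={a,b,c}  FIRST(B)={b}  FIRST(C)={a,b}
[3] done
  FIRST(S)={a,c}  FIRST(A)={a,b,c}  FIRST(B)={b}  FIRST(C)={a,b}

Compute FOLLOW by fixpoint:
initialize: $ ∈ FOLLOW(S)
round 1:
  A→C a: FOLLOW(C) ⊇ FIRST(a) = {a}; new: +{a}
  S→a A: FOLLOW(A) ⊇ FOLLOW(S) ⊇ {$}; new: +{$}
  S→c B: FOLLOW(B) ⊇ FOLLOW(S) ⊇ {$}; new: +{$}
  FOLLOW[S]={$}  FOLLOW[A]={$}  FOLLOW[B]={$}  FOLLOW[C]={a}
round 2: (stable)
  FOLLOW[S]={$}  FOLLOW[A]={$}  FOLLOW[B]={$}  FOLLOW[C]={a}

FOLLOW(C) = ["a"]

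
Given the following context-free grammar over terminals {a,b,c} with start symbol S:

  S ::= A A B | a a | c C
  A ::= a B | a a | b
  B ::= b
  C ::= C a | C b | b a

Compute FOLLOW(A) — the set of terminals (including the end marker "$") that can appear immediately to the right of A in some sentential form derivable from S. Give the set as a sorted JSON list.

FIRST iteration:
[1]
  A via A→a B: +{a}
  A via A→b: +{b}
  B via B→b: +{b}
  C via C→b a: +{b}
  S via S→A A B: +{a,b}
  S via S→c C: +{c}
  FIRST[S]={a,b,c}  FIRST[A]={a,b}  FIRST[B]={b}  FIRST[C]={b}
[2] done
  FIRST[S]={a,b,c}  FIRST[A]={a,b}  FIRST[B]={b}  FIRST[C]={b}

FOLLOW sets:
FOLLOW(S) := {$}
pass 1:
  C→C a: FOLLOW(C) ⊇ FIRST(a) = {a}; new: +{a}
  C→C b: FOLLOW(C) ⊇ FIRST(b) = {b}; new: +{b}
  S→A A B: FOLLOW(A) ⊇ FIRST(A) = {a,b}; new: +{a,b}
  S→A A B: FOLLOW(B) ⊇ FOLLOW(S) ⊇ {$}; new: +{$}
  S→c C: FOLLOW(C) ⊇ FOLLOW(S) ⊇ {$}; new: +{$}
  FOLLOW(S)={$}  FOLLOW(A)={a,b}  FOLLOW(B)={$}  FOLLOW(C)={$,a,b}
pass 2:
  A→a B: FOLLOW(B) ⊇ FOLLOW(A) ⊇ {a,b}; new: +{a,b}
  FOLLOW(S)={$}  FOLLOW(A)={a,b}  FOLLOW(B)={$,a,b}  FOLLOW(C)={$,a,b}
pass 3: (no change)
  FOLLOW(S)={$}  FOLLOW(A)={a,b}  FOLLOW(B)={$,a,b}  FOLLOW(C)={$,a,b}

FOLLOW(A) = ["a", "b"]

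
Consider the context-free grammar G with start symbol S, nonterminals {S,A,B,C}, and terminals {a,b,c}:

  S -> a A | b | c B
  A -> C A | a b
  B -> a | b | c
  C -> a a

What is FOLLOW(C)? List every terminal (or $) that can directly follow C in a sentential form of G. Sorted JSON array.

Compute FIRST by fixpoint:
pass 1:
  A via A→a b: +{a}
  B via B→a: +{a}
  B via B→b: +{b}
  B via B→c: +{c}
  C via C→a a: +{a}
  S via S→a A: +{a}
  S via S→b: +{b}
  S via S→c B: +{c}
  FIRST(S)={a,b,c}  FIRST(A)={a}  FIRST(B)={a,b,c}  FIRST(C)={a}
pass 2: done
  FIRST(S)={a,b,c}  FIRST(A)={a}  FIRST(B)={a,b,c}  FIRST(C)={a}

FOLLOW iteration:
initialize: $ ∈ FOLLOW(S)
iter 1:
  A→C A: FOLLOW(C) ⊇ FIRST(A) = {a}; new: +{a}
  S→a A: FOLLOW(A) ⊇ FOLLOW(S) ⊇ {$}; new: +{$}
  S→c B: FOLLOW(B) ⊇ FOLLOW(S) ⊇ {$}; new: +{$}
  FOLLOW(S)={$}  FOLLOW(A)={$}  FOLLOW(B)={$}  FOLLOW(C)={a}
iter 2: done
  FOLLOW(S)={$}  FOLLOW(A)={$}  FOLLOW(B)={$}  FOLLOW(C)={a}

FOLLOW(C) = ["a"]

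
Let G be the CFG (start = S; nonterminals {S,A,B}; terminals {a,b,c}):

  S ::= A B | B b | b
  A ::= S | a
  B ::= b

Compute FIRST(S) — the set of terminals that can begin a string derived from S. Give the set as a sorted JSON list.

FIRST sets, iterate to fixpoint:
iter 1:
  A via A→a: +{a}
  B via B→b: +{b}
  S via S→A B: +{a}
  S via S→B b: +{b}
  FIRST(S)={a,b}  FIRST(A)={a}  FIRST(B)={b}
iter 2:
  A via A→S: +{b}
  FIRST(S)={a,b}  FIRST(A)={a,b}  FIRST(B)={b}
iter 3: (stable)
  FIRST(S)={a,b}  FIRST(A)={a,b}  FIRST(B)={b}

FIRST(S) = ["a", "b"]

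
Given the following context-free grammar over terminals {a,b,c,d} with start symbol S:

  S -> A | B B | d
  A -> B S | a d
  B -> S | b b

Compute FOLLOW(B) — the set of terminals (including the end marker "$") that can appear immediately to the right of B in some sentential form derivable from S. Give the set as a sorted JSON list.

FIRST sets, iterate to fixpoint:
iter 1:
  A via A→a d: +{a}
  B via B→b b: +{b}
  S via S→A: +{a}
  S via S→B B: +{b}
  S via S→d: +{d}
  FIRST[S]={a,b,d}  FIRST[A]={a}  FIRST[B]={b}
iter 2:
  A via A→B S: +{b}
  B via B→S: +{a,d}
  FIRST[S]={a,b,d}  FIRST[A]={a,b}  FIRST[B]={a,b,d}
iter 3:
  A via A→B S: +{d}
  FIRST[S]={a,b,d}  FIRST[A]={a,b,d}  FIRST[B]={a,b,d}
iter 4: (no change)
  FIRST[S]={a,b,d}  FIRST[A]={a,b,d}  FIRST[B]={a,b,d}

FOLLOW iteration:
initialize: $ ∈ FOLLOW(S)
pass 1:
  A→B S: FOLLOW(B) ⊇ FIRST(S) = {a,b,d}; new: +{a,b,d}
  B→S: FOLLOW(S) ⊇ FOLLOW(B) ⊇ {a,b,d}; new: +{a,b,d}
  S→A: FOLLOW(A) ⊇ FOLLOW(S) ⊇ {$,a,b,d}; new: +{$,a,b,d}
  S→B B: FOLLOW(B) ⊇ FOLLOW(S) ⊇ {$,a,b,d}; new: +{$}
  FOLLOW(S)={$,a,b,d}  FOLLOW(A)={$,a,b,d}  FOLLOW(B)={$,a,b,d}
pass 2: (stable)
  FOLLOW(S)={$,a,b,d}  FOLLOW(A)={$,a,b,d}  FOLLOW(B)={$,a,b,d}

FOLLOW(B) = ["$", "a", "b", "d"]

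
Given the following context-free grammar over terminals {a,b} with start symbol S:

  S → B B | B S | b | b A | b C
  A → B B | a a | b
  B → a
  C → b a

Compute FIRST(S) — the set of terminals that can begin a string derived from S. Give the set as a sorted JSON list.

FIRST sets, iterate to fixpoint:
pass 1:
  A via A→a a: +{a}
  A via A→b: +{b}
  B via B→a: +{a}
  C via C→b a: +{b}
  S via S→B B: +{a}
  S via S→b: +{b}
  S: {a,b}  A: {a,b}  B: {a}  C: {b}
pass 2: done
  S: {a,b}  A: {a,b}  B: {a}  C: {b}

FIRST(S) = ["a", "b"]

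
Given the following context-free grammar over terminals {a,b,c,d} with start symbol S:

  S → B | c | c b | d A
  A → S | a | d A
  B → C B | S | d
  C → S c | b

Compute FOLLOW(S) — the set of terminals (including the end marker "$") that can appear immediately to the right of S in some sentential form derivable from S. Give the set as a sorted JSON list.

FIRST sets, iterate to fixpoint:
round 1:
  A via A→a: +{a}
  A via A→d A: +{d}
  B via B→d: +{d}
  C via C→b: +{b}
  S via S→B: +{d}
  S via S→c: +{c}
  S: {c,d}  A: {a,d}  B: {d}  C: {b}
round 2:
  A via A→S: +{c}
  B via B→C B: +{b}
  B via B→S: +{c}
  C via C→S c: +{c,d}
  S via S→B: +{b}
  S: {b,c,d}  A: {a,c,d}  B: {b,c,d}  C: {b,c,d}
round 3:
  A via A→S: +{b}
  S: {b,c,d}  A: {a,b,c,d}  B: {b,c,d}  C: {b,c,d}
round 4: done
  S: {b,c,d}  A: {a,b,c,d}  B: {b,c,d}  C: {b,c,d}

FOLLOW iteration:
FOLLOW(S) := {$}
pass 1:
  B→C B: FOLLOW(C) ⊇ FIRST(B) = {b,c,d}; new: +{b,c,d}
  C→S c: FOLLOW(S) ⊇ FIRST(c) = {c}; new: +{c}
  S→B: FOLLOW(B) ⊇ FOLLOW(S) ⊇ {$,c}; new: +{$,c}
  S→d A: FOLLOW(A) ⊇ FOLLOW(S) ⊇ {$,c}; new: +{$,c}
  FOLLOW[S]={$,c}  FOLLOW[A]={$,c}  FOLLOW[B]={$,c}  FOLLOW[C]={b,c,d}
pass 2: done
  FOLLOW[S]={$,c}  FOLLOW[A]={$,c}  FOLLOW[B]={$,c}  FOLLOW[C]={b,c,d}

FOLLOW(S) = ["$", "c"]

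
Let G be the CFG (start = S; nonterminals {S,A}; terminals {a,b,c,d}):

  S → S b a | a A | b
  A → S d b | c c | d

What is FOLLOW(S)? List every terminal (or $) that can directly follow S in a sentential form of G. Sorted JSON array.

Compute FIRST by fixpoint:
round 1:
  A via A→c c: +{c}
  A via A→d: +{d}
  S via S→a A: +{a}
  S via S→b: +{b}
  FIRST[S]={a,b}  FIRST[A]={c,d}
round 2:
  A via A→S d b: +{a,b}
  FIRST[S]={a,b}  FIRST[A]={a,b,c,d}
round 3: — fixpoint
  FIRST[S]={a,b}  FIRST[A]={a,b,c,d}

FOLLOW sets:
initialize: $ ∈ FOLLOW(S)
round 1:
  A→S d b: FOLLOW(S) ⊇ FIRST(d) = {d}; new: +{d}
  S→S b a: FOLLOW(S) ⊇ FIRST(b) = {b}; new: +{b}
  S→a A: FOLLOW(A) ⊇ FOLLOW(S) ⊇ {$,b,d}; new: +{$,b,d}
  FOLLOW(S)={$,b,d}  FOLLOW(A)={$,b,d}
round 2: (stable)
  FOLLOW(S)={$,b,d}  FOLLOW(A)={$,b,d}

FOLLOW(S) = ["$", "b", "d"]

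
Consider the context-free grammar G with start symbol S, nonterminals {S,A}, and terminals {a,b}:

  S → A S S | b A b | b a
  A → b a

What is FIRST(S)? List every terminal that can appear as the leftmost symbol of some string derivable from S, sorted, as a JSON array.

FIRST sets, iterate to fixpoint:
pass 1:
  A via A→b a: +{b}
  S via S→A S S: +{b}
  FIRST(S)={b}  FIRST(A)={b}
pass 2: done
  FIRST(S)={b}  FIRST(A)={b}

FIRST(S) = ["b"]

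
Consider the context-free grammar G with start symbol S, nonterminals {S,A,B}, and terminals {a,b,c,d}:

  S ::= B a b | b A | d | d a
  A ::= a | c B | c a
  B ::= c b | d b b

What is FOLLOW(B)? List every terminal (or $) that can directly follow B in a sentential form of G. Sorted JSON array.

FIRST sets, iterate to fixpoint:
iter 1:
  A via A→a: +{a}
  A via A→c B: +{c}
  B via B→c b: +{c}
  B via B→d b b: +{d}
  S via S→B a b: +{c,d}
  S via S→b A: +{b}
  S: {b,c,d}  A: {a,c}  B: {c,d}
iter 2: done
  S: {b,c,d}  A: {a,c}  B: {c,d}

FOLLOW sets:
initialize: $ ∈ FOLLOW(S)
iter 1:
  S→B a b: FOLLOW(B) ⊇ FIRST(a) = {a}; new: +{a}
  S→b A: FOLLOW(A) ⊇ FOLLOW(S) ⊇ {$}; new: +{$}
  FOLLOW(S)={$}  FOLLOW(A)={$}  FOLLOW(B)={a}
iter 2:
  A→c B: FOLLOW(B) ⊇ FOLLOW(A) ⊇ {$}; new: +{$}
  FOLLOW(S)={$}  FOLLOW(A)={$}  FOLLOW(B)={$,a}
iter 3: (no change)
  FOLLOW(S)={$}  FOLLOW(A)={$}  FOLLOW(B)={$,a}

FOLLOW(B) = ["$", "a"]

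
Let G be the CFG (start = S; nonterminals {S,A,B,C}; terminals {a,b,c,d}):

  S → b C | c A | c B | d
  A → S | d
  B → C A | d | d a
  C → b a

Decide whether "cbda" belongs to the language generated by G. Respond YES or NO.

Convert to CNF:
  S -> T0 C | T1 A | T1 B | d
  A -> T0 C | T1 A | T1 B | d
  B -> C A | T2 T3 | d
  C -> T0 T3
  T0 -> b
  T1 -> c
  T2 -> d
  T3 -> a

Fill CYK table bottom-up:
  T[0,0] 'c' = {T1}  orig:{}
  T[1,1] 'b' = {T0}  orig:{}
  T[2,2] 'd' = {A,B,S,T2}  orig:{A,B,S}
  T[3,3] 'a' = {T3}  orig:{}
  T[0,1] 'cb' = ∅
  T[1,2] 'bd' = ∅
  T[2,3] 'da' = {B}
  T[0,2] 'cbd' = ∅
  T[1,3] 'bda' = ∅
  T[0,3] 'cbda' = ∅

S ∉ T[0,3] ⇒ NO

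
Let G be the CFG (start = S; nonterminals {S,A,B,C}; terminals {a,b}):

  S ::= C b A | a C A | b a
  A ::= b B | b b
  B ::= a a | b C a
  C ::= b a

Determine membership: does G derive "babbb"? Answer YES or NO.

CNF form of G:
  S -> C X3 | T0 T1 | T1 X4
  A -> T0 B | T0 T0
  B -> T0 X2 | T1 T1
  C -> T0 T1
  T0 -> b
  T1 -> a
  X2 -> C T1
  X3 -> T0 A
  X4 -> C A

Fill CYK table bottom-up:
  cell(0,0) b: {T0}  orig:{}
  cell(1,1) a: {T1}  orig:{}
  cell(2,2) b: {T0}  orig:{}
  cell(3,3) b: {T0}  orig:{}
  cell(4,4) b: {T0}  orig:{}
  cell(0,1) ba: {C,S}
  cell(1,2) ab: ∅
  cell(2,3) bb: {A}
  cell(3,4) bb: {A}
  cell(0,2) bab: ∅
  cell(1,3) abb: ∅
  cell(2,4) bbb: {X3}  orig:{}
  cell(0,3) babb: {X4}  orig:{}
  cell(1,4) abbb: ∅
  cell(0,4) babbb: {S}

S ∈ T[0,4] ⇒ YES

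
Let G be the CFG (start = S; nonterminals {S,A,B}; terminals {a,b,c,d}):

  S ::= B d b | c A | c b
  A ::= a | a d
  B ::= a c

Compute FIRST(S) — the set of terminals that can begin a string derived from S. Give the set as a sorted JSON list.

Compute FIRST by fixpoint:
[1]
  A via A→a: +{a}
  B via B→a c: +{a}
  S via S→B d b: +{a}
  S via S→c A: +{c}
  FIRST[S]={a,c}  FIRST[A]={a}  FIRST[B]={a}
[2] — fixpoint
  FIRST[S]={a,c}  FIRST[A]={a}  FIRST[B]={a}

FIRST(S) = ["a", "c"]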